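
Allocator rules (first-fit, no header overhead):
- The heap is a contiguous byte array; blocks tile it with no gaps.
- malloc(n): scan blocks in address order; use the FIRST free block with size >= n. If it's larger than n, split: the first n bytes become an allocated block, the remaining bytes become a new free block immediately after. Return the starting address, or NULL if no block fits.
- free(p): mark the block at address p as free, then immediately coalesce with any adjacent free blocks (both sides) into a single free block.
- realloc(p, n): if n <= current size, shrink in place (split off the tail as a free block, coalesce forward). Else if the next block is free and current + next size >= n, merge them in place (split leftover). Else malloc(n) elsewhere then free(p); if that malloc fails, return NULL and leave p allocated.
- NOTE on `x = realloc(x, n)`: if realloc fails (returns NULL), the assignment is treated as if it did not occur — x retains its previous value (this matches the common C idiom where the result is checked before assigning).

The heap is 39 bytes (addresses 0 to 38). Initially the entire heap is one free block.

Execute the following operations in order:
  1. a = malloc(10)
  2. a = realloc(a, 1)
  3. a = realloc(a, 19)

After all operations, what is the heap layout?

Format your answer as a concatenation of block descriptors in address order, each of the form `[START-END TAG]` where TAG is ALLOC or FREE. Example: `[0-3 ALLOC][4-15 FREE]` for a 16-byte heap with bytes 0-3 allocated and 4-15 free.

Answer: [0-18 ALLOC][19-38 FREE]

Derivation:
Op 1: a = malloc(10) -> a = 0; heap: [0-9 ALLOC][10-38 FREE]
Op 2: a = realloc(a, 1) -> a = 0; heap: [0-0 ALLOC][1-38 FREE]
Op 3: a = realloc(a, 19) -> a = 0; heap: [0-18 ALLOC][19-38 FREE]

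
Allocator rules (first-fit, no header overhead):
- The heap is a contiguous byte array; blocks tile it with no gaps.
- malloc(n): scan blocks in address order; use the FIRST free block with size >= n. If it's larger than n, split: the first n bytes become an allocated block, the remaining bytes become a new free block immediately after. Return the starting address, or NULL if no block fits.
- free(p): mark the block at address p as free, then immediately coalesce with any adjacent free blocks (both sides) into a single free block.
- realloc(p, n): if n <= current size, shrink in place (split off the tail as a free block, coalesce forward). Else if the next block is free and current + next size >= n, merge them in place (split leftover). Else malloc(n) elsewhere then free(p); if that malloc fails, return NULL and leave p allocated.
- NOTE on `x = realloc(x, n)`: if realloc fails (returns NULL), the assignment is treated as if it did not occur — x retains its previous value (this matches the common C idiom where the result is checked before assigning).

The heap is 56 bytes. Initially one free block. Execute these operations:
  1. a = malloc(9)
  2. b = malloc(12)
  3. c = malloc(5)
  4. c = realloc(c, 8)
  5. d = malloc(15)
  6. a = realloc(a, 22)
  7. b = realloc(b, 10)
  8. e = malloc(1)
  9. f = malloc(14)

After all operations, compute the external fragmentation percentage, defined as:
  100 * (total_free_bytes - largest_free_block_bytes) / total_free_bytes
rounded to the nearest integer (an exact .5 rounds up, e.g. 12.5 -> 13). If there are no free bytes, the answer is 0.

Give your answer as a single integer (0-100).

Answer: 8

Derivation:
Op 1: a = malloc(9) -> a = 0; heap: [0-8 ALLOC][9-55 FREE]
Op 2: b = malloc(12) -> b = 9; heap: [0-8 ALLOC][9-20 ALLOC][21-55 FREE]
Op 3: c = malloc(5) -> c = 21; heap: [0-8 ALLOC][9-20 ALLOC][21-25 ALLOC][26-55 FREE]
Op 4: c = realloc(c, 8) -> c = 21; heap: [0-8 ALLOC][9-20 ALLOC][21-28 ALLOC][29-55 FREE]
Op 5: d = malloc(15) -> d = 29; heap: [0-8 ALLOC][9-20 ALLOC][21-28 ALLOC][29-43 ALLOC][44-55 FREE]
Op 6: a = realloc(a, 22) -> NULL (a unchanged); heap: [0-8 ALLOC][9-20 ALLOC][21-28 ALLOC][29-43 ALLOC][44-55 FREE]
Op 7: b = realloc(b, 10) -> b = 9; heap: [0-8 ALLOC][9-18 ALLOC][19-20 FREE][21-28 ALLOC][29-43 ALLOC][44-55 FREE]
Op 8: e = malloc(1) -> e = 19; heap: [0-8 ALLOC][9-18 ALLOC][19-19 ALLOC][20-20 FREE][21-28 ALLOC][29-43 ALLOC][44-55 FREE]
Op 9: f = malloc(14) -> f = NULL; heap: [0-8 ALLOC][9-18 ALLOC][19-19 ALLOC][20-20 FREE][21-28 ALLOC][29-43 ALLOC][44-55 FREE]
Free blocks: [1 12] total_free=13 largest=12 -> 100*(13-12)/13 = 100/13 ≈ 7.692 -> rounds to 8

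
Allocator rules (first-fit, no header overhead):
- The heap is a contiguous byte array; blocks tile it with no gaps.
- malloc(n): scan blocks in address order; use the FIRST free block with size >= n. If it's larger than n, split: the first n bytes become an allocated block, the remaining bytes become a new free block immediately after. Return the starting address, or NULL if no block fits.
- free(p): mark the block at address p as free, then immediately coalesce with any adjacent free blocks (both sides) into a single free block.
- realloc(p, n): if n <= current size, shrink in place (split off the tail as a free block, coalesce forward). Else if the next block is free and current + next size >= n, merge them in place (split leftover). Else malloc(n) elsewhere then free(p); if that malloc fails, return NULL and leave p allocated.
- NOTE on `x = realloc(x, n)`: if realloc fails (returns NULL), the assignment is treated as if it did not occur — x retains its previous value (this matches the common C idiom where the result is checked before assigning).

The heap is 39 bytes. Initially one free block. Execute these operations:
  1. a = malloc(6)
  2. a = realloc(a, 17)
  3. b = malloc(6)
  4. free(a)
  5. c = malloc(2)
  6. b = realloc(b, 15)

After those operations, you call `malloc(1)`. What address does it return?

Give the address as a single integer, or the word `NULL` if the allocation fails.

Answer: 2

Derivation:
Op 1: a = malloc(6) -> a = 0; heap: [0-5 ALLOC][6-38 FREE]
Op 2: a = realloc(a, 17) -> a = 0; heap: [0-16 ALLOC][17-38 FREE]
Op 3: b = malloc(6) -> b = 17; heap: [0-16 ALLOC][17-22 ALLOC][23-38 FREE]
Op 4: free(a) -> (freed a); heap: [0-16 FREE][17-22 ALLOC][23-38 FREE]
Op 5: c = malloc(2) -> c = 0; heap: [0-1 ALLOC][2-16 FREE][17-22 ALLOC][23-38 FREE]
Op 6: b = realloc(b, 15) -> b = 17; heap: [0-1 ALLOC][2-16 FREE][17-31 ALLOC][32-38 FREE]
malloc(1): first-fit scan over [0-1 ALLOC][2-16 FREE][17-31 ALLOC][32-38 FREE] -> 2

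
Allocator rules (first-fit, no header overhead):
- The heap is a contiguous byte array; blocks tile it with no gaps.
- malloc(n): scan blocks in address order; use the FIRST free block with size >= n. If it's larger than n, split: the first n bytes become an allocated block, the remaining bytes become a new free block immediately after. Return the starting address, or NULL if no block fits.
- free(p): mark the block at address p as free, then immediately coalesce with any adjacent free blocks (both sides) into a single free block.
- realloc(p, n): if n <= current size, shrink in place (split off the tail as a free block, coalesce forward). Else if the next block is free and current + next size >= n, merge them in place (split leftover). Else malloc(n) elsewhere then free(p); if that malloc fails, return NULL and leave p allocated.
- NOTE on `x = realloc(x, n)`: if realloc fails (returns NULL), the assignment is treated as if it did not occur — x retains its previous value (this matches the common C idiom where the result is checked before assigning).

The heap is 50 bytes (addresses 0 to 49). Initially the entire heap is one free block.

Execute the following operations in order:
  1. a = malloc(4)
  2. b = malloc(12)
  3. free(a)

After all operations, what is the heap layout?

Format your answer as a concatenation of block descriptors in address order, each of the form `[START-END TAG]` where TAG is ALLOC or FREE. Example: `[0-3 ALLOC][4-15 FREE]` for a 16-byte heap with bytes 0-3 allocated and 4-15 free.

Op 1: a = malloc(4) -> a = 0; heap: [0-3 ALLOC][4-49 FREE]
Op 2: b = malloc(12) -> b = 4; heap: [0-3 ALLOC][4-15 ALLOC][16-49 FREE]
Op 3: free(a) -> (freed a); heap: [0-3 FREE][4-15 ALLOC][16-49 FREE]

Answer: [0-3 FREE][4-15 ALLOC][16-49 FREE]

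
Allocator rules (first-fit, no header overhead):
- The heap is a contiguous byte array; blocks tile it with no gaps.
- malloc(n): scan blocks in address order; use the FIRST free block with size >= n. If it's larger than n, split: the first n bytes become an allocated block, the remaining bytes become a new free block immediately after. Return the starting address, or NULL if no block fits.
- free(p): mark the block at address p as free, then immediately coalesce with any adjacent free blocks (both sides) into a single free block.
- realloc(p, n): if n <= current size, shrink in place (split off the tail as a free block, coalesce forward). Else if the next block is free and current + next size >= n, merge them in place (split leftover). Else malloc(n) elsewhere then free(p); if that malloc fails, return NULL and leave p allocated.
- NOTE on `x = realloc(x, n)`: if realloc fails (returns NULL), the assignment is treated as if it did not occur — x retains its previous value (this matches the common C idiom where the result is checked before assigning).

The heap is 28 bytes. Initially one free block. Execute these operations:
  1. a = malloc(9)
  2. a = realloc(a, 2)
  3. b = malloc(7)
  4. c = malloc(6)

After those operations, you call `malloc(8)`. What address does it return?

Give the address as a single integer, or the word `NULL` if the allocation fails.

Answer: 15

Derivation:
Op 1: a = malloc(9) -> a = 0; heap: [0-8 ALLOC][9-27 FREE]
Op 2: a = realloc(a, 2) -> a = 0; heap: [0-1 ALLOC][2-27 FREE]
Op 3: b = malloc(7) -> b = 2; heap: [0-1 ALLOC][2-8 ALLOC][9-27 FREE]
Op 4: c = malloc(6) -> c = 9; heap: [0-1 ALLOC][2-8 ALLOC][9-14 ALLOC][15-27 FREE]
malloc(8): first-fit scan over [0-1 ALLOC][2-8 ALLOC][9-14 ALLOC][15-27 FREE] -> 15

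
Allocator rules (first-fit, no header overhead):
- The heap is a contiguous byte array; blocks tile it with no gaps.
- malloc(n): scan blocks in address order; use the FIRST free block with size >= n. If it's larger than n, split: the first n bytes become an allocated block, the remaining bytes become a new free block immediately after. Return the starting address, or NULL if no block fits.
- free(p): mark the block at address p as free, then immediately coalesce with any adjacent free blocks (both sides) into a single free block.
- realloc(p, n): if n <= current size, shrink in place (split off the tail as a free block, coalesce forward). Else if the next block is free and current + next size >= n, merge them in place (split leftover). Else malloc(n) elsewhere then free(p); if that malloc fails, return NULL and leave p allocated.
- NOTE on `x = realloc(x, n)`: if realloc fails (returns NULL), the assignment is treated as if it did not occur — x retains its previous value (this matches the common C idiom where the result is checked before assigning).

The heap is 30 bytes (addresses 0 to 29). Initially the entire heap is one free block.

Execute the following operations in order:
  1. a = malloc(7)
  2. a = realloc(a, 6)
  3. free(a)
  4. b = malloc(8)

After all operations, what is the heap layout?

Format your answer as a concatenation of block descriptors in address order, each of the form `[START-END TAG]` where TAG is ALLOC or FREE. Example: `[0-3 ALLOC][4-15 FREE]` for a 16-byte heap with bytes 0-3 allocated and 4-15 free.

Op 1: a = malloc(7) -> a = 0; heap: [0-6 ALLOC][7-29 FREE]
Op 2: a = realloc(a, 6) -> a = 0; heap: [0-5 ALLOC][6-29 FREE]
Op 3: free(a) -> (freed a); heap: [0-29 FREE]
Op 4: b = malloc(8) -> b = 0; heap: [0-7 ALLOC][8-29 FREE]

Answer: [0-7 ALLOC][8-29 FREE]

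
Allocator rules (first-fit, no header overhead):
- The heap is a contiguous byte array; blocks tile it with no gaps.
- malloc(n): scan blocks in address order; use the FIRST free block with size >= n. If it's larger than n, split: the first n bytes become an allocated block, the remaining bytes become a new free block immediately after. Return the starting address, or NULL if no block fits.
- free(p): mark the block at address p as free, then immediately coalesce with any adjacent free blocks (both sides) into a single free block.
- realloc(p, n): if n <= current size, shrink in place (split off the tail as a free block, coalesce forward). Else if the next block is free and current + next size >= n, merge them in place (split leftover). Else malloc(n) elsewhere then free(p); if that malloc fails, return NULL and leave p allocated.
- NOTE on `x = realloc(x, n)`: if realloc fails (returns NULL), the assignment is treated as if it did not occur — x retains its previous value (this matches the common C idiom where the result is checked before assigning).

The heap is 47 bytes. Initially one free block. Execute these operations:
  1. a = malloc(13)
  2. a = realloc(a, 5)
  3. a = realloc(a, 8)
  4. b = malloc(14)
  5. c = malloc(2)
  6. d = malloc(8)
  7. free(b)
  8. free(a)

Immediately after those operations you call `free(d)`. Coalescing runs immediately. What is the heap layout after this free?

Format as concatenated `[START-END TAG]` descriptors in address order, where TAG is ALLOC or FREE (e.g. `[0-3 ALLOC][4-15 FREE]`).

Op 1: a = malloc(13) -> a = 0; heap: [0-12 ALLOC][13-46 FREE]
Op 2: a = realloc(a, 5) -> a = 0; heap: [0-4 ALLOC][5-46 FREE]
Op 3: a = realloc(a, 8) -> a = 0; heap: [0-7 ALLOC][8-46 FREE]
Op 4: b = malloc(14) -> b = 8; heap: [0-7 ALLOC][8-21 ALLOC][22-46 FREE]
Op 5: c = malloc(2) -> c = 22; heap: [0-7 ALLOC][8-21 ALLOC][22-23 ALLOC][24-46 FREE]
Op 6: d = malloc(8) -> d = 24; heap: [0-7 ALLOC][8-21 ALLOC][22-23 ALLOC][24-31 ALLOC][32-46 FREE]
Op 7: free(b) -> (freed b); heap: [0-7 ALLOC][8-21 FREE][22-23 ALLOC][24-31 ALLOC][32-46 FREE]
Op 8: free(a) -> (freed a); heap: [0-21 FREE][22-23 ALLOC][24-31 ALLOC][32-46 FREE]
free(d): d = 24 -> block [24-31 ALLOC]; mark free, coalesce with adjacent free neighbors -> [0-21 FREE][22-23 ALLOC][24-46 FREE]

Answer: [0-21 FREE][22-23 ALLOC][24-46 FREE]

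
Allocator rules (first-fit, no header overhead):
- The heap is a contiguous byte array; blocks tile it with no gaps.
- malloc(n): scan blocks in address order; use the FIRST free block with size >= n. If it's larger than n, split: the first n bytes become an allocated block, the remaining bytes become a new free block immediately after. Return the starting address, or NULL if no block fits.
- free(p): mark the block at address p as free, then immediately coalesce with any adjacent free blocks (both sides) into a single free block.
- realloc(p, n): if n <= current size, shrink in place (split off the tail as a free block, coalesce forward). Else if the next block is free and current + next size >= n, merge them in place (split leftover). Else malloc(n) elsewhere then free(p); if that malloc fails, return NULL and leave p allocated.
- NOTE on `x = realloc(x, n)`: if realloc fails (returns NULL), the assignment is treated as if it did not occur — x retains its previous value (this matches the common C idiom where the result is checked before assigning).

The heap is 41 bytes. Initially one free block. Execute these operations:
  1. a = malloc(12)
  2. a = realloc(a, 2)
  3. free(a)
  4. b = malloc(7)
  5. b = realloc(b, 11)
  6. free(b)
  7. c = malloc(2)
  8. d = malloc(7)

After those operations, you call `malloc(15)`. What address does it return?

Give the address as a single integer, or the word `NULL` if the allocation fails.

Op 1: a = malloc(12) -> a = 0; heap: [0-11 ALLOC][12-40 FREE]
Op 2: a = realloc(a, 2) -> a = 0; heap: [0-1 ALLOC][2-40 FREE]
Op 3: free(a) -> (freed a); heap: [0-40 FREE]
Op 4: b = malloc(7) -> b = 0; heap: [0-6 ALLOC][7-40 FREE]
Op 5: b = realloc(b, 11) -> b = 0; heap: [0-10 ALLOC][11-40 FREE]
Op 6: free(b) -> (freed b); heap: [0-40 FREE]
Op 7: c = malloc(2) -> c = 0; heap: [0-1 ALLOC][2-40 FREE]
Op 8: d = malloc(7) -> d = 2; heap: [0-1 ALLOC][2-8 ALLOC][9-40 FREE]
malloc(15): first-fit scan over [0-1 ALLOC][2-8 ALLOC][9-40 FREE] -> 9

Answer: 9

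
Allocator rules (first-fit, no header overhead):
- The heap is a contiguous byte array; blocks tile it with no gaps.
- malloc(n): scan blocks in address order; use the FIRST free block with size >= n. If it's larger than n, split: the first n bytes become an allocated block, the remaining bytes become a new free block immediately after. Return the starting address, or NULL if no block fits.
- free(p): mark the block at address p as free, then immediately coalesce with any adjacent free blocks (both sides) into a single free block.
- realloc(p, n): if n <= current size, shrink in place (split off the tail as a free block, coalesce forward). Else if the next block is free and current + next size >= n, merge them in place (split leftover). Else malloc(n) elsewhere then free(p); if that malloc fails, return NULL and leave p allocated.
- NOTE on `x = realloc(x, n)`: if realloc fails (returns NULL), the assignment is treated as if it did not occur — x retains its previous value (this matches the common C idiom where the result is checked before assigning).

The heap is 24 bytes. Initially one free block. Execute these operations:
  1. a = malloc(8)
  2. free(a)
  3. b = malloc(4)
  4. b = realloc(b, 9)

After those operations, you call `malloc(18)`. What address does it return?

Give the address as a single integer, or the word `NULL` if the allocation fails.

Op 1: a = malloc(8) -> a = 0; heap: [0-7 ALLOC][8-23 FREE]
Op 2: free(a) -> (freed a); heap: [0-23 FREE]
Op 3: b = malloc(4) -> b = 0; heap: [0-3 ALLOC][4-23 FREE]
Op 4: b = realloc(b, 9) -> b = 0; heap: [0-8 ALLOC][9-23 FREE]
malloc(18): first-fit scan over [0-8 ALLOC][9-23 FREE] -> NULL

Answer: NULL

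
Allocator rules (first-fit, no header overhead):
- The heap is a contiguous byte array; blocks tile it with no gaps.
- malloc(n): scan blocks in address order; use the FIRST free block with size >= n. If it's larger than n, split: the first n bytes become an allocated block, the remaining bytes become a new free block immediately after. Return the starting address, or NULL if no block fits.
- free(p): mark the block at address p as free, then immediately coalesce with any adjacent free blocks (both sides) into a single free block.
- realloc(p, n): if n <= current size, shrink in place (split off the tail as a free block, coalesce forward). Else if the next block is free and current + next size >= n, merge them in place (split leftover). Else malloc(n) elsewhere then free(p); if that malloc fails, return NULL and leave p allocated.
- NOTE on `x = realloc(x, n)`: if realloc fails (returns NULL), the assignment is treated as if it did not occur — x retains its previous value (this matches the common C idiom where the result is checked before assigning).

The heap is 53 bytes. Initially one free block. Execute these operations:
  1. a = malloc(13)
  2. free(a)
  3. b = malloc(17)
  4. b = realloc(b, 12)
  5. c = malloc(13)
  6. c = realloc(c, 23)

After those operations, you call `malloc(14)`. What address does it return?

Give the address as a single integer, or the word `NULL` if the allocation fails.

Answer: 35

Derivation:
Op 1: a = malloc(13) -> a = 0; heap: [0-12 ALLOC][13-52 FREE]
Op 2: free(a) -> (freed a); heap: [0-52 FREE]
Op 3: b = malloc(17) -> b = 0; heap: [0-16 ALLOC][17-52 FREE]
Op 4: b = realloc(b, 12) -> b = 0; heap: [0-11 ALLOC][12-52 FREE]
Op 5: c = malloc(13) -> c = 12; heap: [0-11 ALLOC][12-24 ALLOC][25-52 FREE]
Op 6: c = realloc(c, 23) -> c = 12; heap: [0-11 ALLOC][12-34 ALLOC][35-52 FREE]
malloc(14): first-fit scan over [0-11 ALLOC][12-34 ALLOC][35-52 FREE] -> 35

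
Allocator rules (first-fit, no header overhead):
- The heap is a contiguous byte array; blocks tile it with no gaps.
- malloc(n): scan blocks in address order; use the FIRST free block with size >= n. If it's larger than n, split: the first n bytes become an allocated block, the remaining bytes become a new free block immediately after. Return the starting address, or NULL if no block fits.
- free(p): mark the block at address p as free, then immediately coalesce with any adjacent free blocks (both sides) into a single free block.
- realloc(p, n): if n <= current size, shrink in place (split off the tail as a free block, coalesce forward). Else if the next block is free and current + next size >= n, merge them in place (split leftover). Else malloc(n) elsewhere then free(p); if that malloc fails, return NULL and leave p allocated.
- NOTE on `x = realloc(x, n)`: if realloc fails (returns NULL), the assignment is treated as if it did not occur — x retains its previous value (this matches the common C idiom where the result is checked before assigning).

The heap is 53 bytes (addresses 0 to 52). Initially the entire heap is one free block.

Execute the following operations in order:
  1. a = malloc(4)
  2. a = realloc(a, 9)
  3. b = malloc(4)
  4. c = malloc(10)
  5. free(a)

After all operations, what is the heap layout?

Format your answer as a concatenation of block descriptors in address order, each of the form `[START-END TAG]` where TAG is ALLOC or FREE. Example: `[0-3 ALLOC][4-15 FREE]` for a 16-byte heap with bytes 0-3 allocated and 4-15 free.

Answer: [0-8 FREE][9-12 ALLOC][13-22 ALLOC][23-52 FREE]

Derivation:
Op 1: a = malloc(4) -> a = 0; heap: [0-3 ALLOC][4-52 FREE]
Op 2: a = realloc(a, 9) -> a = 0; heap: [0-8 ALLOC][9-52 FREE]
Op 3: b = malloc(4) -> b = 9; heap: [0-8 ALLOC][9-12 ALLOC][13-52 FREE]
Op 4: c = malloc(10) -> c = 13; heap: [0-8 ALLOC][9-12 ALLOC][13-22 ALLOC][23-52 FREE]
Op 5: free(a) -> (freed a); heap: [0-8 FREE][9-12 ALLOC][13-22 ALLOC][23-52 FREE]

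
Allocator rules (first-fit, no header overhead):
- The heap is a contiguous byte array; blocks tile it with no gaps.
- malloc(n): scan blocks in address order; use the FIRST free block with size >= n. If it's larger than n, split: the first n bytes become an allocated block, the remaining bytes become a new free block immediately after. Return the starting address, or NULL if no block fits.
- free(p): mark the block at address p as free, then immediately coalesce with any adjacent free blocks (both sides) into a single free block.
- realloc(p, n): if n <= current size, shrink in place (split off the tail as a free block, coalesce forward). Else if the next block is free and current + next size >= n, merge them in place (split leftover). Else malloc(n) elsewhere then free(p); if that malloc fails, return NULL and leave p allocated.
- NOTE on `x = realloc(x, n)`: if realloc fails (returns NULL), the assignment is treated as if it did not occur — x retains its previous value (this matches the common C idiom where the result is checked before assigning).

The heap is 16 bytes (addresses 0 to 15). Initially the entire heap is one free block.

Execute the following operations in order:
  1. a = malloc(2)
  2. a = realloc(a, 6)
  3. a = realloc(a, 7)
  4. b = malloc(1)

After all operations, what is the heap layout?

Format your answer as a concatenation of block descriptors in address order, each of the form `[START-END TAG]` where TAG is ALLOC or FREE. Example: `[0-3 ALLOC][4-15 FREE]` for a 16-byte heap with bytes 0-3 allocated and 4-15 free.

Op 1: a = malloc(2) -> a = 0; heap: [0-1 ALLOC][2-15 FREE]
Op 2: a = realloc(a, 6) -> a = 0; heap: [0-5 ALLOC][6-15 FREE]
Op 3: a = realloc(a, 7) -> a = 0; heap: [0-6 ALLOC][7-15 FREE]
Op 4: b = malloc(1) -> b = 7; heap: [0-6 ALLOC][7-7 ALLOC][8-15 FREE]

Answer: [0-6 ALLOC][7-7 ALLOC][8-15 FREE]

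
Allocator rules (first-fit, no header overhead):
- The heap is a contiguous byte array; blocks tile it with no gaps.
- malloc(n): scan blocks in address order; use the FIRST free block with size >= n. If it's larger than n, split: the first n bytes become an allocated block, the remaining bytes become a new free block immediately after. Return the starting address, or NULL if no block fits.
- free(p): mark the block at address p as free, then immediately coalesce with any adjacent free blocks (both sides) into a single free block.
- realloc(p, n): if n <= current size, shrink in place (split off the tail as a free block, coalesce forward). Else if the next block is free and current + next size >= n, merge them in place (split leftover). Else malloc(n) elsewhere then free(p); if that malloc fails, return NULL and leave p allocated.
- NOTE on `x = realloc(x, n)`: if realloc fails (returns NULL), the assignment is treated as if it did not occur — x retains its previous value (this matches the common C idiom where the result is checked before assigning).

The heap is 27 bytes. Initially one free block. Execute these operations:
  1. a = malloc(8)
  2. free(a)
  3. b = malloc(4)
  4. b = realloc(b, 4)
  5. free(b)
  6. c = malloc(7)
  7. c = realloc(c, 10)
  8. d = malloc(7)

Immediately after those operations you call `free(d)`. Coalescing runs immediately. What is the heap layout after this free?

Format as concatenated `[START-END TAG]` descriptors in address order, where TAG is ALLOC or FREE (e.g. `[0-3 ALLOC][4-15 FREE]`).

Op 1: a = malloc(8) -> a = 0; heap: [0-7 ALLOC][8-26 FREE]
Op 2: free(a) -> (freed a); heap: [0-26 FREE]
Op 3: b = malloc(4) -> b = 0; heap: [0-3 ALLOC][4-26 FREE]
Op 4: b = realloc(b, 4) -> b = 0; heap: [0-3 ALLOC][4-26 FREE]
Op 5: free(b) -> (freed b); heap: [0-26 FREE]
Op 6: c = malloc(7) -> c = 0; heap: [0-6 ALLOC][7-26 FREE]
Op 7: c = realloc(c, 10) -> c = 0; heap: [0-9 ALLOC][10-26 FREE]
Op 8: d = malloc(7) -> d = 10; heap: [0-9 ALLOC][10-16 ALLOC][17-26 FREE]
free(d): d = 10 -> block [10-16 ALLOC]; mark free, coalesce with adjacent free neighbors -> [0-9 ALLOC][10-26 FREE]

Answer: [0-9 ALLOC][10-26 FREE]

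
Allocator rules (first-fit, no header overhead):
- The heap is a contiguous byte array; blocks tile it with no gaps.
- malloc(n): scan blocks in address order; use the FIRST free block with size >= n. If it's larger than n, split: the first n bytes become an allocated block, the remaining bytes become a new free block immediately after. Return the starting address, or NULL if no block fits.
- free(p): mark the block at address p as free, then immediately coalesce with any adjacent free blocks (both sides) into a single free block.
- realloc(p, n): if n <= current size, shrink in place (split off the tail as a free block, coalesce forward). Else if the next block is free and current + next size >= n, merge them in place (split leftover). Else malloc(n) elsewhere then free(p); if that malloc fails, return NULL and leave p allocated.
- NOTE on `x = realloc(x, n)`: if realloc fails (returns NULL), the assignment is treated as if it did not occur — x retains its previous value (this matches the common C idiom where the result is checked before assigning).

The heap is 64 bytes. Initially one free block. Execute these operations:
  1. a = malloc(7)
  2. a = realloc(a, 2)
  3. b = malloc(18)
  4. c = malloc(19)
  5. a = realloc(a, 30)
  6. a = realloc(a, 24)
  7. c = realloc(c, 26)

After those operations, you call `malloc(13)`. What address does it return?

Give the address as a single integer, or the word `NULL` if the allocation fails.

Answer: NULL

Derivation:
Op 1: a = malloc(7) -> a = 0; heap: [0-6 ALLOC][7-63 FREE]
Op 2: a = realloc(a, 2) -> a = 0; heap: [0-1 ALLOC][2-63 FREE]
Op 3: b = malloc(18) -> b = 2; heap: [0-1 ALLOC][2-19 ALLOC][20-63 FREE]
Op 4: c = malloc(19) -> c = 20; heap: [0-1 ALLOC][2-19 ALLOC][20-38 ALLOC][39-63 FREE]
Op 5: a = realloc(a, 30) -> NULL (a unchanged); heap: [0-1 ALLOC][2-19 ALLOC][20-38 ALLOC][39-63 FREE]
Op 6: a = realloc(a, 24) -> a = 39; heap: [0-1 FREE][2-19 ALLOC][20-38 ALLOC][39-62 ALLOC][63-63 FREE]
Op 7: c = realloc(c, 26) -> NULL (c unchanged); heap: [0-1 FREE][2-19 ALLOC][20-38 ALLOC][39-62 ALLOC][63-63 FREE]
malloc(13): first-fit scan over [0-1 FREE][2-19 ALLOC][20-38 ALLOC][39-62 ALLOC][63-63 FREE] -> NULL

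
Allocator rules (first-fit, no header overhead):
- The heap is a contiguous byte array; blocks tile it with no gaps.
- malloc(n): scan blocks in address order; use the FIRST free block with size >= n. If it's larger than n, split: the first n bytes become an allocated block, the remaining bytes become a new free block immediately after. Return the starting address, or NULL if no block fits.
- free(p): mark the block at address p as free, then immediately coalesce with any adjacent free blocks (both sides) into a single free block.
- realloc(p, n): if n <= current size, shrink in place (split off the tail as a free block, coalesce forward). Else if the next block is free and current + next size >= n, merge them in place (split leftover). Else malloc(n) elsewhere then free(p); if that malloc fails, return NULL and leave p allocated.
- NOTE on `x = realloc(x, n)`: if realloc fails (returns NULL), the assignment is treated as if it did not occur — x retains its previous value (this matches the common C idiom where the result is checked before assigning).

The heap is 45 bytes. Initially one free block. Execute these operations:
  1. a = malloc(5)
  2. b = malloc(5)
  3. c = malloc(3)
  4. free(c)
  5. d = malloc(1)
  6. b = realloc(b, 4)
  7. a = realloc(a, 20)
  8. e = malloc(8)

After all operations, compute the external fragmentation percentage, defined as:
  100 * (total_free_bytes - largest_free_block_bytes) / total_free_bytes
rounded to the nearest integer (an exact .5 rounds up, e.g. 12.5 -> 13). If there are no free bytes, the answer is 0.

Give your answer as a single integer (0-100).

Answer: 50

Derivation:
Op 1: a = malloc(5) -> a = 0; heap: [0-4 ALLOC][5-44 FREE]
Op 2: b = malloc(5) -> b = 5; heap: [0-4 ALLOC][5-9 ALLOC][10-44 FREE]
Op 3: c = malloc(3) -> c = 10; heap: [0-4 ALLOC][5-9 ALLOC][10-12 ALLOC][13-44 FREE]
Op 4: free(c) -> (freed c); heap: [0-4 ALLOC][5-9 ALLOC][10-44 FREE]
Op 5: d = malloc(1) -> d = 10; heap: [0-4 ALLOC][5-9 ALLOC][10-10 ALLOC][11-44 FREE]
Op 6: b = realloc(b, 4) -> b = 5; heap: [0-4 ALLOC][5-8 ALLOC][9-9 FREE][10-10 ALLOC][11-44 FREE]
Op 7: a = realloc(a, 20) -> a = 11; heap: [0-4 FREE][5-8 ALLOC][9-9 FREE][10-10 ALLOC][11-30 ALLOC][31-44 FREE]
Op 8: e = malloc(8) -> e = 31; heap: [0-4 FREE][5-8 ALLOC][9-9 FREE][10-10 ALLOC][11-30 ALLOC][31-38 ALLOC][39-44 FREE]
Free blocks: [5 1 6] total_free=12 largest=6 -> 100*(12-6)/12 = 600/12 = 50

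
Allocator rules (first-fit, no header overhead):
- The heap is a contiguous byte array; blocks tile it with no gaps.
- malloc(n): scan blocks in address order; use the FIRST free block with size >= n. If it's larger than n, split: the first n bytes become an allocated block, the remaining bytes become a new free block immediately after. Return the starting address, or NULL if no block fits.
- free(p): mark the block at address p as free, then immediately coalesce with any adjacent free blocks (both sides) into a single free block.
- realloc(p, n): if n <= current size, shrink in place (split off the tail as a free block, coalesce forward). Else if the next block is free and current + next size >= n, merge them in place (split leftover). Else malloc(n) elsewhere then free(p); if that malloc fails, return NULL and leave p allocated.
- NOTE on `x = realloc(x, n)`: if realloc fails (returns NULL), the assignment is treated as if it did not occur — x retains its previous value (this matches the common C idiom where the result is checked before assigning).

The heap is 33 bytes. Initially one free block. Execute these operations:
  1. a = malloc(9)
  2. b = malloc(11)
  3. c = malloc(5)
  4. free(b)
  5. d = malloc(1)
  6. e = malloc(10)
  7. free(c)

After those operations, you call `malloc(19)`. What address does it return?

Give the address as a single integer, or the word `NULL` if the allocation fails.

Op 1: a = malloc(9) -> a = 0; heap: [0-8 ALLOC][9-32 FREE]
Op 2: b = malloc(11) -> b = 9; heap: [0-8 ALLOC][9-19 ALLOC][20-32 FREE]
Op 3: c = malloc(5) -> c = 20; heap: [0-8 ALLOC][9-19 ALLOC][20-24 ALLOC][25-32 FREE]
Op 4: free(b) -> (freed b); heap: [0-8 ALLOC][9-19 FREE][20-24 ALLOC][25-32 FREE]
Op 5: d = malloc(1) -> d = 9; heap: [0-8 ALLOC][9-9 ALLOC][10-19 FREE][20-24 ALLOC][25-32 FREE]
Op 6: e = malloc(10) -> e = 10; heap: [0-8 ALLOC][9-9 ALLOC][10-19 ALLOC][20-24 ALLOC][25-32 FREE]
Op 7: free(c) -> (freed c); heap: [0-8 ALLOC][9-9 ALLOC][10-19 ALLOC][20-32 FREE]
malloc(19): first-fit scan over [0-8 ALLOC][9-9 ALLOC][10-19 ALLOC][20-32 FREE] -> NULL

Answer: NULL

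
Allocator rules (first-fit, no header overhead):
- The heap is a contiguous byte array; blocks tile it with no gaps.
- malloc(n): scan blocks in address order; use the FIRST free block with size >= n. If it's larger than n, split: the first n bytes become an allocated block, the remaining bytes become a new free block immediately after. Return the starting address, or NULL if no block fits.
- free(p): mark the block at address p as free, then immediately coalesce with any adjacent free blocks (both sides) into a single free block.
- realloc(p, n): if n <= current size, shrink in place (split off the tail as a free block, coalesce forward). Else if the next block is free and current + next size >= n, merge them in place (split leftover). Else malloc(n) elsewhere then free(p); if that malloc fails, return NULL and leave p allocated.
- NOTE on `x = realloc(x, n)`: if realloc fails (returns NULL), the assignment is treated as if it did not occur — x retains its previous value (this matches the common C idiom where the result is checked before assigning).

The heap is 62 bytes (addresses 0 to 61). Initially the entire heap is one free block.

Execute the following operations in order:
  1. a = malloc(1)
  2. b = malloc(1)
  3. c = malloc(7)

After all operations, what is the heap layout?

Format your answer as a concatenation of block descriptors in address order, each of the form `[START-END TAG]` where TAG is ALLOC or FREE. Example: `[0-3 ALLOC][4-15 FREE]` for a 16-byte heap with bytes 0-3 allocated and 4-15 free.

Answer: [0-0 ALLOC][1-1 ALLOC][2-8 ALLOC][9-61 FREE]

Derivation:
Op 1: a = malloc(1) -> a = 0; heap: [0-0 ALLOC][1-61 FREE]
Op 2: b = malloc(1) -> b = 1; heap: [0-0 ALLOC][1-1 ALLOC][2-61 FREE]
Op 3: c = malloc(7) -> c = 2; heap: [0-0 ALLOC][1-1 ALLOC][2-8 ALLOC][9-61 FREE]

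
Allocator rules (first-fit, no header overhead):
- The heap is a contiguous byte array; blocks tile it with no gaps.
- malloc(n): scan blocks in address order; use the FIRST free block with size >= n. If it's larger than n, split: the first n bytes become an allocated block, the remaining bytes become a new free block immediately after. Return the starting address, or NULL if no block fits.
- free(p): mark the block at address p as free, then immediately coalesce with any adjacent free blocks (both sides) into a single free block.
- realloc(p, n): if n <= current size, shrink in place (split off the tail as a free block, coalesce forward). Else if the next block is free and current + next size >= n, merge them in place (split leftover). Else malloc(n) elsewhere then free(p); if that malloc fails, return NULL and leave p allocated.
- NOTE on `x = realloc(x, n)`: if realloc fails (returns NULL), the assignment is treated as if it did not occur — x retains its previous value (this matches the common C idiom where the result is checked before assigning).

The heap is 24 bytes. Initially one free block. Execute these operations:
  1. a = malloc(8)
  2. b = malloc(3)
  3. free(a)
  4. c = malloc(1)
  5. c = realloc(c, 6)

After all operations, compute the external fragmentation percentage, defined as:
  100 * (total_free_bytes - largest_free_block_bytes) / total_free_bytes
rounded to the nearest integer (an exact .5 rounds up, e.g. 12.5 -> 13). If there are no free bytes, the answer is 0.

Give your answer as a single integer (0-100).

Op 1: a = malloc(8) -> a = 0; heap: [0-7 ALLOC][8-23 FREE]
Op 2: b = malloc(3) -> b = 8; heap: [0-7 ALLOC][8-10 ALLOC][11-23 FREE]
Op 3: free(a) -> (freed a); heap: [0-7 FREE][8-10 ALLOC][11-23 FREE]
Op 4: c = malloc(1) -> c = 0; heap: [0-0 ALLOC][1-7 FREE][8-10 ALLOC][11-23 FREE]
Op 5: c = realloc(c, 6) -> c = 0; heap: [0-5 ALLOC][6-7 FREE][8-10 ALLOC][11-23 FREE]
Free blocks: [2 13] total_free=15 largest=13 -> 100*(15-13)/15 = 200/15 ≈ 13.333 -> rounds to 13

Answer: 13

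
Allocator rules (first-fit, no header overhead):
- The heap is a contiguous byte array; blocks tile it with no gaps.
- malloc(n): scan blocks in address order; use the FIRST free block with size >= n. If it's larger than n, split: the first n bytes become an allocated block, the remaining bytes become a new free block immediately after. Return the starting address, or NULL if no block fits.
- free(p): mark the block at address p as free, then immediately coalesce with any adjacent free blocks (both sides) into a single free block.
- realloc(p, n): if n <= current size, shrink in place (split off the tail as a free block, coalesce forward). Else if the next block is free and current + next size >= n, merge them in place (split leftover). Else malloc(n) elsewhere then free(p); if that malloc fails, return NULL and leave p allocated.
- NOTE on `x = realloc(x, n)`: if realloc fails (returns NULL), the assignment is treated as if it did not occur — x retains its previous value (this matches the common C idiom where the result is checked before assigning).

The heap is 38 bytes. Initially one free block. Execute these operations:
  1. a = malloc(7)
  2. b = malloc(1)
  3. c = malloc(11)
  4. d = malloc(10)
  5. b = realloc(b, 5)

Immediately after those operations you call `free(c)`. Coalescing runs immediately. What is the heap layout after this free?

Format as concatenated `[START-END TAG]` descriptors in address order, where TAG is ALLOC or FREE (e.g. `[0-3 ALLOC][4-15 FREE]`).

Answer: [0-6 ALLOC][7-18 FREE][19-28 ALLOC][29-33 ALLOC][34-37 FREE]

Derivation:
Op 1: a = malloc(7) -> a = 0; heap: [0-6 ALLOC][7-37 FREE]
Op 2: b = malloc(1) -> b = 7; heap: [0-6 ALLOC][7-7 ALLOC][8-37 FREE]
Op 3: c = malloc(11) -> c = 8; heap: [0-6 ALLOC][7-7 ALLOC][8-18 ALLOC][19-37 FREE]
Op 4: d = malloc(10) -> d = 19; heap: [0-6 ALLOC][7-7 ALLOC][8-18 ALLOC][19-28 ALLOC][29-37 FREE]
Op 5: b = realloc(b, 5) -> b = 29; heap: [0-6 ALLOC][7-7 FREE][8-18 ALLOC][19-28 ALLOC][29-33 ALLOC][34-37 FREE]
free(c): c = 8 -> block [8-18 ALLOC]; mark free, coalesce with adjacent free neighbors -> [0-6 ALLOC][7-18 FREE][19-28 ALLOC][29-33 ALLOC][34-37 FREE]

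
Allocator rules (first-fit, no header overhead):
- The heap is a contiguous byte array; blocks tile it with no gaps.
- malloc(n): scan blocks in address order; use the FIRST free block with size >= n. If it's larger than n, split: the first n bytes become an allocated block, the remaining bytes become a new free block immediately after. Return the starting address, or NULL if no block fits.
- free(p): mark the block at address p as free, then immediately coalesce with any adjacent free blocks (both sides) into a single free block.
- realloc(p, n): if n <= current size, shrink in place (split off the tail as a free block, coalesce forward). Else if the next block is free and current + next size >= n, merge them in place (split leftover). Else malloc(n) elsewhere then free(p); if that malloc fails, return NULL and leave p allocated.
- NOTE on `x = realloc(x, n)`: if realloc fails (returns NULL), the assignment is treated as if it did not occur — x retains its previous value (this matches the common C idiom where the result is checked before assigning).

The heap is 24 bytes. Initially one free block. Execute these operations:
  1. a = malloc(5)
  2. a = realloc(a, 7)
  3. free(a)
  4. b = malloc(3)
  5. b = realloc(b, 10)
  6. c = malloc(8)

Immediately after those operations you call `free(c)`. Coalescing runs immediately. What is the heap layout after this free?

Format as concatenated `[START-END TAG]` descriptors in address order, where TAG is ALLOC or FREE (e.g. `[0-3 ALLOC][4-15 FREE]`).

Answer: [0-9 ALLOC][10-23 FREE]

Derivation:
Op 1: a = malloc(5) -> a = 0; heap: [0-4 ALLOC][5-23 FREE]
Op 2: a = realloc(a, 7) -> a = 0; heap: [0-6 ALLOC][7-23 FREE]
Op 3: free(a) -> (freed a); heap: [0-23 FREE]
Op 4: b = malloc(3) -> b = 0; heap: [0-2 ALLOC][3-23 FREE]
Op 5: b = realloc(b, 10) -> b = 0; heap: [0-9 ALLOC][10-23 FREE]
Op 6: c = malloc(8) -> c = 10; heap: [0-9 ALLOC][10-17 ALLOC][18-23 FREE]
free(c): c = 10 -> block [10-17 ALLOC]; mark free, coalesce with adjacent free neighbors -> [0-9 ALLOC][10-23 FREE]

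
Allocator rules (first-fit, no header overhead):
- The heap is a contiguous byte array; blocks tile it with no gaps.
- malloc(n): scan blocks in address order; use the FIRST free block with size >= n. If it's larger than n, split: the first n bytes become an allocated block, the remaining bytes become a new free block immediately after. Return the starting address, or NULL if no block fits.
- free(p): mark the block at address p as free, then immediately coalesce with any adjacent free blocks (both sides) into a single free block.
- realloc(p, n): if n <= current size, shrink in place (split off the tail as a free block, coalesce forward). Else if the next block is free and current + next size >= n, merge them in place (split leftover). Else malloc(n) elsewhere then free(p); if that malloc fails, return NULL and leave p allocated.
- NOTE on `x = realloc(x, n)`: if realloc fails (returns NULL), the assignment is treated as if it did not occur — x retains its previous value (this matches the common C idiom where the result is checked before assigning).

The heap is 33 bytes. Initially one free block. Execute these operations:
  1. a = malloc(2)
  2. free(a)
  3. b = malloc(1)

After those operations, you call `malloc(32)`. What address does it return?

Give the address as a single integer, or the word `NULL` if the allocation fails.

Answer: 1

Derivation:
Op 1: a = malloc(2) -> a = 0; heap: [0-1 ALLOC][2-32 FREE]
Op 2: free(a) -> (freed a); heap: [0-32 FREE]
Op 3: b = malloc(1) -> b = 0; heap: [0-0 ALLOC][1-32 FREE]
malloc(32): first-fit scan over [0-0 ALLOC][1-32 FREE] -> 1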